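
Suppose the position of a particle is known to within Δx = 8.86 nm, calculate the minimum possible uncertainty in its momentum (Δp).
5.951 × 10^-27 kg·m/s

Using the Heisenberg uncertainty principle:
ΔxΔp ≥ ℏ/2

The minimum uncertainty in momentum is:
Δp_min = ℏ/(2Δx)
Δp_min = (1.055e-34 J·s) / (2 × 8.860e-09 m)
Δp_min = 5.951e-27 kg·m/s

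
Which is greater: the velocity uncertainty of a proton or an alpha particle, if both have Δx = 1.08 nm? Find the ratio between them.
The proton has the larger minimum velocity uncertainty, by a ratio of 4.0.

For both particles, Δp_min = ℏ/(2Δx) = 4.882e-26 kg·m/s (same for both).

The velocity uncertainty is Δv = Δp/m:
- proton: Δv = 4.882e-26 / 1.673e-27 = 2.919e+01 m/s = 29.189 m/s
- alpha particle: Δv = 4.882e-26 / 6.645e-27 = 7.348e+00 m/s = 7.348 m/s

Ratio: 2.919e+01 / 7.348e+00 = 4.0

The lighter particle has larger velocity uncertainty because Δv ∝ 1/m.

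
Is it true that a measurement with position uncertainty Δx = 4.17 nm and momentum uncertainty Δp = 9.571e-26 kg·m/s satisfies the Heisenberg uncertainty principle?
Yes, it satisfies the uncertainty principle.

Calculate the product ΔxΔp:
ΔxΔp = (4.170e-09 m) × (9.571e-26 kg·m/s)
ΔxΔp = 3.991e-34 J·s

Compare to the minimum allowed value ℏ/2:
ℏ/2 = 5.273e-35 J·s

Since ΔxΔp = 3.991e-34 J·s ≥ 5.273e-35 J·s = ℏ/2,
the measurement satisfies the uncertainty principle.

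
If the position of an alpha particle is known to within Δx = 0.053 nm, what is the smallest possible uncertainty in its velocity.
149.726 m/s

Using the Heisenberg uncertainty principle and Δp = mΔv:
ΔxΔp ≥ ℏ/2
Δx(mΔv) ≥ ℏ/2

The minimum uncertainty in velocity is:
Δv_min = ℏ/(2mΔx)
Δv_min = (1.055e-34 J·s) / (2 × 6.645e-27 kg × 5.300e-11 m)
Δv_min = 1.497e+02 m/s = 149.726 m/s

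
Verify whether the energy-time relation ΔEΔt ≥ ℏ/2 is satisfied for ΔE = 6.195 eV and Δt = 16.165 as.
No, it violates the uncertainty relation.

Calculate the product ΔEΔt:
ΔE = 6.195 eV = 9.925e-19 J
ΔEΔt = (9.925e-19 J) × (1.616e-17 s)
ΔEΔt = 1.604e-35 J·s

Compare to the minimum allowed value ℏ/2:
ℏ/2 = 5.273e-35 J·s

Since ΔEΔt = 1.604e-35 J·s < 5.273e-35 J·s = ℏ/2,
this violates the uncertainty relation.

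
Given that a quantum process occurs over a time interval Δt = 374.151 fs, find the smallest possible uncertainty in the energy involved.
879.607 μeV

Using the energy-time uncertainty principle:
ΔEΔt ≥ ℏ/2

The minimum uncertainty in energy is:
ΔE_min = ℏ/(2Δt)
ΔE_min = (1.055e-34 J·s) / (2 × 3.742e-13 s)
ΔE_min = 1.409e-22 J = 879.607 μeV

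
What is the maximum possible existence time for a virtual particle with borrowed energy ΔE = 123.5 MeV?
2.665 ys

Using the energy-time uncertainty principle:
ΔEΔt ≥ ℏ/2

For a virtual particle borrowing energy ΔE, the maximum lifetime is:
Δt_max = ℏ/(2ΔE)

Converting energy:
ΔE = 123.5 MeV = 1.979e-11 J

Δt_max = (1.055e-34 J·s) / (2 × 1.979e-11 J)
Δt_max = 2.665e-24 s = 2.665 ys

Virtual particles with higher borrowed energy exist for shorter times.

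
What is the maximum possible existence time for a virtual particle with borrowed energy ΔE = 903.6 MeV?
3.642 × 10^-25 s

Using the energy-time uncertainty principle:
ΔEΔt ≥ ℏ/2

For a virtual particle borrowing energy ΔE, the maximum lifetime is:
Δt_max = ℏ/(2ΔE)

Converting energy:
ΔE = 903.6 MeV = 1.448e-10 J

Δt_max = (1.055e-34 J·s) / (2 × 1.448e-10 J)
Δt_max = 3.642e-25 s = 3.642 × 10^-25 s

Virtual particles with higher borrowed energy exist for shorter times.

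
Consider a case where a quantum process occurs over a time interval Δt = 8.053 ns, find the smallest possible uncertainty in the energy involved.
40.868 neV

Using the energy-time uncertainty principle:
ΔEΔt ≥ ℏ/2

The minimum uncertainty in energy is:
ΔE_min = ℏ/(2Δt)
ΔE_min = (1.055e-34 J·s) / (2 × 8.053e-09 s)
ΔE_min = 6.548e-27 J = 40.868 neV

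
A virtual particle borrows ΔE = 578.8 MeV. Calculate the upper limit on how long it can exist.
5.686 × 10^-25 s

Using the energy-time uncertainty principle:
ΔEΔt ≥ ℏ/2

For a virtual particle borrowing energy ΔE, the maximum lifetime is:
Δt_max = ℏ/(2ΔE)

Converting energy:
ΔE = 578.8 MeV = 9.273e-11 J

Δt_max = (1.055e-34 J·s) / (2 × 9.273e-11 J)
Δt_max = 5.686e-25 s = 5.686 × 10^-25 s

Virtual particles with higher borrowed energy exist for shorter times.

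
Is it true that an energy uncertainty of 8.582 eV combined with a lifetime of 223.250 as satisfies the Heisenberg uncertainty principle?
Yes, it satisfies the uncertainty relation.

Calculate the product ΔEΔt:
ΔE = 8.582 eV = 1.375e-18 J
ΔEΔt = (1.375e-18 J) × (2.232e-16 s)
ΔEΔt = 3.070e-34 J·s

Compare to the minimum allowed value ℏ/2:
ℏ/2 = 5.273e-35 J·s

Since ΔEΔt = 3.070e-34 J·s ≥ 5.273e-35 J·s = ℏ/2,
this satisfies the uncertainty relation.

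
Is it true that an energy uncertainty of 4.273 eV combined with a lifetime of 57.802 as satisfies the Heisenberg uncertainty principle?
No, it violates the uncertainty relation.

Calculate the product ΔEΔt:
ΔE = 4.273 eV = 6.846e-19 J
ΔEΔt = (6.846e-19 J) × (5.780e-17 s)
ΔEΔt = 3.957e-35 J·s

Compare to the minimum allowed value ℏ/2:
ℏ/2 = 5.273e-35 J·s

Since ΔEΔt = 3.957e-35 J·s < 5.273e-35 J·s = ℏ/2,
this violates the uncertainty relation.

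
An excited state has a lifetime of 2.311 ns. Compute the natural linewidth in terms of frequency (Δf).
34.434 MHz

Using the energy-time uncertainty principle and E = hf:
ΔEΔt ≥ ℏ/2
hΔf·Δt ≥ ℏ/2

The minimum frequency uncertainty is:
Δf = ℏ/(2hτ) = 1/(4πτ)
Δf = 1/(4π × 2.311e-09 s)
Δf = 3.443e+07 Hz = 34.434 MHz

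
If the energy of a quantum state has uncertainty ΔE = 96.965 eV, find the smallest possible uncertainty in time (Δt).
3.394 as

Using the energy-time uncertainty principle:
ΔEΔt ≥ ℏ/2

The minimum uncertainty in time is:
Δt_min = ℏ/(2ΔE)
Δt_min = (1.055e-34 J·s) / (2 × 1.554e-17 J)
Δt_min = 3.394e-18 s = 3.394 as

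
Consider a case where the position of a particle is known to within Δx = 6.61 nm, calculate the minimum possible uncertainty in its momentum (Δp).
7.977 × 10^-27 kg·m/s

Using the Heisenberg uncertainty principle:
ΔxΔp ≥ ℏ/2

The minimum uncertainty in momentum is:
Δp_min = ℏ/(2Δx)
Δp_min = (1.055e-34 J·s) / (2 × 6.610e-09 m)
Δp_min = 7.977e-27 kg·m/s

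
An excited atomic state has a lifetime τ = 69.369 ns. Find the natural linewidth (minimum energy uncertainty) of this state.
4.744 neV

Using the energy-time uncertainty principle:
ΔEΔt ≥ ℏ/2

The lifetime τ represents the time uncertainty Δt.
The natural linewidth (minimum energy uncertainty) is:

ΔE = ℏ/(2τ)
ΔE = (1.055e-34 J·s) / (2 × 6.937e-08 s)
ΔE = 7.601e-28 J = 4.744 neV

This natural linewidth limits the precision of spectroscopic measurements.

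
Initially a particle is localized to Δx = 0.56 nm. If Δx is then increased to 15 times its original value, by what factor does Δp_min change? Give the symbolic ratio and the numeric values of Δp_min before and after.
Original Δp_min = 9.416 × 10^-26 kg·m/s; new Δp'_min = 6.277 × 10^-27 kg·m/s; ratio Δp'_min/Δp_min = 1/15.

From the uncertainty principle ΔxΔp ≥ ℏ/2, the minimum momentum uncertainty is Δp_min = ℏ/(2Δx).

Original (Δx = 0.56 nm = 5.600e-10 m):
Δp_min = (1.055e-34 J·s)/(2 × 5.600e-10 m) = 9.416e-26 kg·m/s

When Δx → 15Δx:
Δp'_min = ℏ/(2 × 15Δx) = (1/15) × ℏ/(2Δx) = (1/15) × Δp_min
Δp'_min = 1/15 × 9.416e-26 kg·m/s = 6.277e-27 kg·m/s

Since Δp_min ∝ 1/Δx, when Δx is increased to 15 times its original value, Δp_min decreases to 1/15 of its original value.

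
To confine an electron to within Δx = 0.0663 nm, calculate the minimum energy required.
2.167 eV

Localizing a particle requires giving it sufficient momentum uncertainty:

1. From uncertainty principle: Δp ≥ ℏ/(2Δx)
   Δp_min = (1.055e-34 J·s) / (2 × 6.630e-11 m)
   Δp_min = 7.953e-25 kg·m/s

2. This momentum uncertainty corresponds to kinetic energy:
   KE ≈ (Δp)²/(2m) = (7.953e-25)²/(2 × 9.109e-31 kg)
   KE = 3.472e-19 J = 2.167 eV

Tighter localization requires more energy.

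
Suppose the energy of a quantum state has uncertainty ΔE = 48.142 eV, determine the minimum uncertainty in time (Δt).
6.836 as

Using the energy-time uncertainty principle:
ΔEΔt ≥ ℏ/2

The minimum uncertainty in time is:
Δt_min = ℏ/(2ΔE)
Δt_min = (1.055e-34 J·s) / (2 × 7.713e-18 J)
Δt_min = 6.836e-18 s = 6.836 as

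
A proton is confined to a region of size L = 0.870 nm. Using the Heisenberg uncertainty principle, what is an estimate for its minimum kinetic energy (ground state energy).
6.854 μeV

Using the uncertainty principle to estimate ground state energy:

1. The position uncertainty is approximately the confinement size:
   Δx ≈ L = 8.700e-10 m

2. From ΔxΔp ≥ ℏ/2, the minimum momentum uncertainty is:
   Δp ≈ ℏ/(2L) = 6.061e-26 kg·m/s

3. The kinetic energy is approximately:
   KE ≈ (Δp)²/(2m) = (6.061e-26)²/(2 × 1.673e-27 kg)
   KE ≈ 1.098e-24 J = 6.854 μeV

This is an order-of-magnitude estimate of the ground state energy.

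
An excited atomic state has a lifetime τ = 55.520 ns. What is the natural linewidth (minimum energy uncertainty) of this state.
5.928 neV

Using the energy-time uncertainty principle:
ΔEΔt ≥ ℏ/2

The lifetime τ represents the time uncertainty Δt.
The natural linewidth (minimum energy uncertainty) is:

ΔE = ℏ/(2τ)
ΔE = (1.055e-34 J·s) / (2 × 5.552e-08 s)
ΔE = 9.497e-28 J = 5.928 neV

This natural linewidth limits the precision of spectroscopic measurements.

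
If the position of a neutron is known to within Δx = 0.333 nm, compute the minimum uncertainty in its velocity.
94.538 m/s

Using the Heisenberg uncertainty principle and Δp = mΔv:
ΔxΔp ≥ ℏ/2
Δx(mΔv) ≥ ℏ/2

The minimum uncertainty in velocity is:
Δv_min = ℏ/(2mΔx)
Δv_min = (1.055e-34 J·s) / (2 × 1.675e-27 kg × 3.330e-10 m)
Δv_min = 9.454e+01 m/s = 94.538 m/s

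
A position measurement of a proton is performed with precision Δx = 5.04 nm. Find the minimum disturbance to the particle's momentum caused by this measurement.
1.046 × 10^-26 kg·m/s

The uncertainty principle implies that measuring position disturbs momentum:
ΔxΔp ≥ ℏ/2

When we measure position with precision Δx, we necessarily introduce a momentum uncertainty:
Δp ≥ ℏ/(2Δx)
Δp_min = (1.055e-34 J·s) / (2 × 5.040e-09 m)
Δp_min = 1.046e-26 kg·m/s

The more precisely we measure position, the greater the momentum disturbance.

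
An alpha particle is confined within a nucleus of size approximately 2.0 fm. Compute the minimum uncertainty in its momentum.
2.636 × 10^-20 kg·m/s

Using the Heisenberg uncertainty principle:
ΔxΔp ≥ ℏ/2

With Δx ≈ L = 2.000e-15 m (the confinement size):
Δp_min = ℏ/(2Δx)
Δp_min = (1.055e-34 J·s) / (2 × 2.000e-15 m)
Δp_min = 2.636e-20 kg·m/s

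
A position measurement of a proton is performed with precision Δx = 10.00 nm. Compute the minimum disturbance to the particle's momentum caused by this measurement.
5.273 × 10^-27 kg·m/s

The uncertainty principle implies that measuring position disturbs momentum:
ΔxΔp ≥ ℏ/2

When we measure position with precision Δx, we necessarily introduce a momentum uncertainty:
Δp ≥ ℏ/(2Δx)
Δp_min = (1.055e-34 J·s) / (2 × 1.000e-08 m)
Δp_min = 5.273e-27 kg·m/s

The more precisely we measure position, the greater the momentum disturbance.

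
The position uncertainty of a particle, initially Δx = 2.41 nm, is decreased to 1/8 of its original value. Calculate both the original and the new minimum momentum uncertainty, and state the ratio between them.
Original Δp_min = 2.188 × 10^-26 kg·m/s; new Δp'_min = 1.750 × 10^-25 kg·m/s; ratio Δp'_min/Δp_min = 8.

From the uncertainty principle ΔxΔp ≥ ℏ/2, the minimum momentum uncertainty is Δp_min = ℏ/(2Δx).

Original (Δx = 2.41 nm = 2.410e-09 m):
Δp_min = (1.055e-34 J·s)/(2 × 2.410e-09 m) = 2.188e-26 kg·m/s

When Δx → (1/8)Δx:
Δp'_min = ℏ/(2 × (1/8)Δx) = 8 × ℏ/(2Δx) = 8 × Δp_min
Δp'_min = 8 × 2.188e-26 kg·m/s = 1.750e-25 kg·m/s

Since Δp_min ∝ 1/Δx, when Δx is decreased to 1/8 of its original value, Δp_min increases to 8 times its original value.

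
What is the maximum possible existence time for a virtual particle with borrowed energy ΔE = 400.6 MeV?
8.215 × 10^-25 s

Using the energy-time uncertainty principle:
ΔEΔt ≥ ℏ/2

For a virtual particle borrowing energy ΔE, the maximum lifetime is:
Δt_max = ℏ/(2ΔE)

Converting energy:
ΔE = 400.6 MeV = 6.418e-11 J

Δt_max = (1.055e-34 J·s) / (2 × 6.418e-11 J)
Δt_max = 8.215e-25 s = 8.215 × 10^-25 s

Virtual particles with higher borrowed energy exist for shorter times.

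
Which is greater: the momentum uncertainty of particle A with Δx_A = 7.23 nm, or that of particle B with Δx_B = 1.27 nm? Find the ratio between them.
Particle B has the larger minimum momentum uncertainty, by a factor of 5.69.

For each particle, the minimum momentum uncertainty is Δp_min = ℏ/(2Δx):

Particle A: Δp_A = ℏ/(2×7.230e-09 m) = 7.293e-27 kg·m/s
Particle B: Δp_B = ℏ/(2×1.270e-09 m) = 4.152e-26 kg·m/s

Ratio: Δp_B/Δp_A = 5.69

Since Δp_min ∝ 1/Δx, the particle with smaller position uncertainty (B) has larger momentum uncertainty.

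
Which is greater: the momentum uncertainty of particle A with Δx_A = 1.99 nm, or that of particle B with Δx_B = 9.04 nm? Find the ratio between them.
Particle A has the larger minimum momentum uncertainty, by a factor of 4.54.

For each particle, the minimum momentum uncertainty is Δp_min = ℏ/(2Δx):

Particle A: Δp_A = ℏ/(2×1.990e-09 m) = 2.650e-26 kg·m/s
Particle B: Δp_B = ℏ/(2×9.040e-09 m) = 5.833e-27 kg·m/s

Ratio: Δp_A/Δp_B = 4.54

Since Δp_min ∝ 1/Δx, the particle with smaller position uncertainty (A) has larger momentum uncertainty.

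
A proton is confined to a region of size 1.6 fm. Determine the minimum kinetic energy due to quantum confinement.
2.026 MeV

Using the uncertainty principle:

1. Position uncertainty: Δx ≈ 1.600e-15 m
2. Minimum momentum uncertainty: Δp = ℏ/(2Δx) = 3.296e-20 kg·m/s
3. Minimum kinetic energy:
   KE = (Δp)²/(2m) = (3.296e-20)²/(2 × 1.673e-27 kg)
   KE = 3.247e-13 J = 2.026 MeV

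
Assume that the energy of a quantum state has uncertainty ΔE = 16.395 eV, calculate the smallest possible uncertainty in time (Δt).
20.074 as

Using the energy-time uncertainty principle:
ΔEΔt ≥ ℏ/2

The minimum uncertainty in time is:
Δt_min = ℏ/(2ΔE)
Δt_min = (1.055e-34 J·s) / (2 × 2.627e-18 J)
Δt_min = 2.007e-17 s = 20.074 as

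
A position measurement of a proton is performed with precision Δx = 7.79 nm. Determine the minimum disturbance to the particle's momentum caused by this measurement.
6.769 × 10^-27 kg·m/s

The uncertainty principle implies that measuring position disturbs momentum:
ΔxΔp ≥ ℏ/2

When we measure position with precision Δx, we necessarily introduce a momentum uncertainty:
Δp ≥ ℏ/(2Δx)
Δp_min = (1.055e-34 J·s) / (2 × 7.790e-09 m)
Δp_min = 6.769e-27 kg·m/s

The more precisely we measure position, the greater the momentum disturbance.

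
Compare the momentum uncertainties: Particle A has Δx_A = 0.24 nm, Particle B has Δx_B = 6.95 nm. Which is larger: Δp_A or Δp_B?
Particle A has the larger minimum momentum uncertainty, by a factor of 28.96.

For each particle, the minimum momentum uncertainty is Δp_min = ℏ/(2Δx):

Particle A: Δp_A = ℏ/(2×2.400e-10 m) = 2.197e-25 kg·m/s
Particle B: Δp_B = ℏ/(2×6.950e-09 m) = 7.587e-27 kg·m/s

Ratio: Δp_A/Δp_B = 28.96

Since Δp_min ∝ 1/Δx, the particle with smaller position uncertainty (A) has larger momentum uncertainty.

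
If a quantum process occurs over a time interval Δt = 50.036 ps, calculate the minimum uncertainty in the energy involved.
6.577 μeV

Using the energy-time uncertainty principle:
ΔEΔt ≥ ℏ/2

The minimum uncertainty in energy is:
ΔE_min = ℏ/(2Δt)
ΔE_min = (1.055e-34 J·s) / (2 × 5.004e-11 s)
ΔE_min = 1.054e-24 J = 6.577 μeV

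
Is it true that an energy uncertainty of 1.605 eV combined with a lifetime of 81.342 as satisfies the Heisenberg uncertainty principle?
No, it violates the uncertainty relation.

Calculate the product ΔEΔt:
ΔE = 1.605 eV = 2.571e-19 J
ΔEΔt = (2.571e-19 J) × (8.134e-17 s)
ΔEΔt = 2.092e-35 J·s

Compare to the minimum allowed value ℏ/2:
ℏ/2 = 5.273e-35 J·s

Since ΔEΔt = 2.092e-35 J·s < 5.273e-35 J·s = ℏ/2,
this violates the uncertainty relation.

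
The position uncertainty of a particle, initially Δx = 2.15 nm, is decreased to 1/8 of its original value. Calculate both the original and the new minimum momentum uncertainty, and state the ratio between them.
Original Δp_min = 2.452 × 10^-26 kg·m/s; new Δp'_min = 1.962 × 10^-25 kg·m/s; ratio Δp'_min/Δp_min = 8.

From the uncertainty principle ΔxΔp ≥ ℏ/2, the minimum momentum uncertainty is Δp_min = ℏ/(2Δx).

Original (Δx = 2.15 nm = 2.150e-09 m):
Δp_min = (1.055e-34 J·s)/(2 × 2.150e-09 m) = 2.452e-26 kg·m/s

When Δx → (1/8)Δx:
Δp'_min = ℏ/(2 × (1/8)Δx) = 8 × ℏ/(2Δx) = 8 × Δp_min
Δp'_min = 8 × 2.452e-26 kg·m/s = 1.962e-25 kg·m/s

Since Δp_min ∝ 1/Δx, when Δx is decreased to 1/8 of its original value, Δp_min increases to 8 times its original value.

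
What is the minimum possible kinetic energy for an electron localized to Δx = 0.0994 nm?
964.029 meV

Localizing a particle requires giving it sufficient momentum uncertainty:

1. From uncertainty principle: Δp ≥ ℏ/(2Δx)
   Δp_min = (1.055e-34 J·s) / (2 × 9.940e-11 m)
   Δp_min = 5.305e-25 kg·m/s

2. This momentum uncertainty corresponds to kinetic energy:
   KE ≈ (Δp)²/(2m) = (5.305e-25)²/(2 × 9.109e-31 kg)
   KE = 1.545e-19 J = 964.029 meV

Tighter localization requires more energy.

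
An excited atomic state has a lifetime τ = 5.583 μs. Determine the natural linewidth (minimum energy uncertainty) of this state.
58.948 peV

Using the energy-time uncertainty principle:
ΔEΔt ≥ ℏ/2

The lifetime τ represents the time uncertainty Δt.
The natural linewidth (minimum energy uncertainty) is:

ΔE = ℏ/(2τ)
ΔE = (1.055e-34 J·s) / (2 × 5.583e-06 s)
ΔE = 9.444e-30 J = 58.948 peV

This natural linewidth limits the precision of spectroscopic measurements.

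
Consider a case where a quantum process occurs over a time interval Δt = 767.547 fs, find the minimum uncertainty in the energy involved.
428.776 μeV

Using the energy-time uncertainty principle:
ΔEΔt ≥ ℏ/2

The minimum uncertainty in energy is:
ΔE_min = ℏ/(2Δt)
ΔE_min = (1.055e-34 J·s) / (2 × 7.675e-13 s)
ΔE_min = 6.870e-23 J = 428.776 μeV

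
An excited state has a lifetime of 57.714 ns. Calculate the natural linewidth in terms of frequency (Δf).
1.379 MHz

Using the energy-time uncertainty principle and E = hf:
ΔEΔt ≥ ℏ/2
hΔf·Δt ≥ ℏ/2

The minimum frequency uncertainty is:
Δf = ℏ/(2hτ) = 1/(4πτ)
Δf = 1/(4π × 5.771e-08 s)
Δf = 1.379e+06 Hz = 1.379 MHz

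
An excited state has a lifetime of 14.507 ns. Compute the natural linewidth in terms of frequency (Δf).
5.485 MHz

Using the energy-time uncertainty principle and E = hf:
ΔEΔt ≥ ℏ/2
hΔf·Δt ≥ ℏ/2

The minimum frequency uncertainty is:
Δf = ℏ/(2hτ) = 1/(4πτ)
Δf = 1/(4π × 1.451e-08 s)
Δf = 5.485e+06 Hz = 5.485 MHz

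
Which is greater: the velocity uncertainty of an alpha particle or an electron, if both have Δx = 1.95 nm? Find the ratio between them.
The electron has the larger minimum velocity uncertainty, by a ratio of 7294.3.

For both particles, Δp_min = ℏ/(2Δx) = 2.704e-26 kg·m/s (same for both).

The velocity uncertainty is Δv = Δp/m:
- alpha particle: Δv = 2.704e-26 / 6.645e-27 = 4.069e+00 m/s = 4.069 m/s
- electron: Δv = 2.704e-26 / 9.109e-31 = 2.968e+04 m/s = 29.684 km/s

Ratio: 2.968e+04 / 4.069e+00 = 7294.3

The lighter particle has larger velocity uncertainty because Δv ∝ 1/m.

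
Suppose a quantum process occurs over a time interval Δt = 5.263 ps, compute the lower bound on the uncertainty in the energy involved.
62.532 μeV

Using the energy-time uncertainty principle:
ΔEΔt ≥ ℏ/2

The minimum uncertainty in energy is:
ΔE_min = ℏ/(2Δt)
ΔE_min = (1.055e-34 J·s) / (2 × 5.263e-12 s)
ΔE_min = 1.002e-23 J = 62.532 μeV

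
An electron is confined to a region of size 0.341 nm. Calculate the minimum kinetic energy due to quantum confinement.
81.913 meV

Using the uncertainty principle:

1. Position uncertainty: Δx ≈ 3.410e-10 m
2. Minimum momentum uncertainty: Δp = ℏ/(2Δx) = 1.546e-25 kg·m/s
3. Minimum kinetic energy:
   KE = (Δp)²/(2m) = (1.546e-25)²/(2 × 9.109e-31 kg)
   KE = 1.312e-20 J = 81.913 meV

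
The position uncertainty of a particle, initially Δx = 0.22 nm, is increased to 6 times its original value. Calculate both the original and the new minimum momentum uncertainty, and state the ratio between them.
Original Δp_min = 2.397 × 10^-25 kg·m/s; new Δp'_min = 3.995 × 10^-26 kg·m/s; ratio Δp'_min/Δp_min = 1/6.

From the uncertainty principle ΔxΔp ≥ ℏ/2, the minimum momentum uncertainty is Δp_min = ℏ/(2Δx).

Original (Δx = 0.22 nm = 2.200e-10 m):
Δp_min = (1.055e-34 J·s)/(2 × 2.200e-10 m) = 2.397e-25 kg·m/s

When Δx → 6Δx:
Δp'_min = ℏ/(2 × 6Δx) = (1/6) × ℏ/(2Δx) = (1/6) × Δp_min
Δp'_min = 1/6 × 2.397e-25 kg·m/s = 3.995e-26 kg·m/s

Since Δp_min ∝ 1/Δx, when Δx is increased to 6 times its original value, Δp_min decreases to 1/6 of its original value.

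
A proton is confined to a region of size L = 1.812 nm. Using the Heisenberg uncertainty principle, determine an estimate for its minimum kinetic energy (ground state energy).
1.580 μeV

Using the uncertainty principle to estimate ground state energy:

1. The position uncertainty is approximately the confinement size:
   Δx ≈ L = 1.812e-09 m

2. From ΔxΔp ≥ ℏ/2, the minimum momentum uncertainty is:
   Δp ≈ ℏ/(2L) = 2.910e-26 kg·m/s

3. The kinetic energy is approximately:
   KE ≈ (Δp)²/(2m) = (2.910e-26)²/(2 × 1.673e-27 kg)
   KE ≈ 2.531e-25 J = 1.580 μeV

This is an order-of-magnitude estimate of the ground state energy.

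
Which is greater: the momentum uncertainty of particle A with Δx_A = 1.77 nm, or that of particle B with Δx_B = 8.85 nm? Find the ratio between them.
Particle A has the larger minimum momentum uncertainty, by a factor of 5.00.

For each particle, the minimum momentum uncertainty is Δp_min = ℏ/(2Δx):

Particle A: Δp_A = ℏ/(2×1.770e-09 m) = 2.979e-26 kg·m/s
Particle B: Δp_B = ℏ/(2×8.850e-09 m) = 5.958e-27 kg·m/s

Ratio: Δp_A/Δp_B = 5.00

Since Δp_min ∝ 1/Δx, the particle with smaller position uncertainty (A) has larger momentum uncertainty.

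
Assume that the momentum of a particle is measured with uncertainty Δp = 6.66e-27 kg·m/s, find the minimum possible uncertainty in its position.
7.917 nm

Using the Heisenberg uncertainty principle:
ΔxΔp ≥ ℏ/2

The minimum uncertainty in position is:
Δx_min = ℏ/(2Δp)
Δx_min = (1.055e-34 J·s) / (2 × 6.660e-27 kg·m/s)
Δx_min = 7.917e-09 m = 7.917 nm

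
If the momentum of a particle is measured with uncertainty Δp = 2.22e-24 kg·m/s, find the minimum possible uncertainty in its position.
23.752 pm

Using the Heisenberg uncertainty principle:
ΔxΔp ≥ ℏ/2

The minimum uncertainty in position is:
Δx_min = ℏ/(2Δp)
Δx_min = (1.055e-34 J·s) / (2 × 2.220e-24 kg·m/s)
Δx_min = 2.375e-11 m = 23.752 pm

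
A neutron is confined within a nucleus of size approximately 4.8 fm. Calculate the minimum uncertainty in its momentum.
1.099 × 10^-20 kg·m/s

Using the Heisenberg uncertainty principle:
ΔxΔp ≥ ℏ/2

With Δx ≈ L = 4.800e-15 m (the confinement size):
Δp_min = ℏ/(2Δx)
Δp_min = (1.055e-34 J·s) / (2 × 4.800e-15 m)
Δp_min = 1.099e-20 kg·m/s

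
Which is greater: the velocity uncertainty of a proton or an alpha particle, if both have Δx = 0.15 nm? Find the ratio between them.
The proton has the larger minimum velocity uncertainty, by a ratio of 4.0.

For both particles, Δp_min = ℏ/(2Δx) = 3.515e-25 kg·m/s (same for both).

The velocity uncertainty is Δv = Δp/m:
- proton: Δv = 3.515e-25 / 1.673e-27 = 2.102e+02 m/s = 210.163 m/s
- alpha particle: Δv = 3.515e-25 / 6.645e-27 = 5.290e+01 m/s = 52.903 m/s

Ratio: 2.102e+02 / 5.290e+01 = 4.0

The lighter particle has larger velocity uncertainty because Δv ∝ 1/m.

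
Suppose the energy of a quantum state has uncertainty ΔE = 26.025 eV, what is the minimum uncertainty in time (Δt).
12.646 as

Using the energy-time uncertainty principle:
ΔEΔt ≥ ℏ/2

The minimum uncertainty in time is:
Δt_min = ℏ/(2ΔE)
Δt_min = (1.055e-34 J·s) / (2 × 4.170e-18 J)
Δt_min = 1.265e-17 s = 12.646 as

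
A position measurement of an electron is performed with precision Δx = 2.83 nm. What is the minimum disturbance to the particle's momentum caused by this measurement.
1.863 × 10^-26 kg·m/s

The uncertainty principle implies that measuring position disturbs momentum:
ΔxΔp ≥ ℏ/2

When we measure position with precision Δx, we necessarily introduce a momentum uncertainty:
Δp ≥ ℏ/(2Δx)
Δp_min = (1.055e-34 J·s) / (2 × 2.830e-09 m)
Δp_min = 1.863e-26 kg·m/s

The more precisely we measure position, the greater the momentum disturbance.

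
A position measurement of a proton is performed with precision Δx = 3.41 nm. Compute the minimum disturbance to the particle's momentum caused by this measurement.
1.546 × 10^-26 kg·m/s

The uncertainty principle implies that measuring position disturbs momentum:
ΔxΔp ≥ ℏ/2

When we measure position with precision Δx, we necessarily introduce a momentum uncertainty:
Δp ≥ ℏ/(2Δx)
Δp_min = (1.055e-34 J·s) / (2 × 3.410e-09 m)
Δp_min = 1.546e-26 kg·m/s

The more precisely we measure position, the greater the momentum disturbance.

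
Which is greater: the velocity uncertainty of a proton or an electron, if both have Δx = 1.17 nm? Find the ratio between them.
The electron has the larger minimum velocity uncertainty, by a ratio of 1836.2.

For both particles, Δp_min = ℏ/(2Δx) = 4.507e-26 kg·m/s (same for both).

The velocity uncertainty is Δv = Δp/m:
- proton: Δv = 4.507e-26 / 1.673e-27 = 2.694e+01 m/s = 26.944 m/s
- electron: Δv = 4.507e-26 / 9.109e-31 = 4.947e+04 m/s = 49.473 km/s

Ratio: 4.947e+04 / 2.694e+01 = 1836.2

The lighter particle has larger velocity uncertainty because Δv ∝ 1/m.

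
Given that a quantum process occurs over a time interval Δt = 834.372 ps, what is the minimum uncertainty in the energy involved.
394.436 neV

Using the energy-time uncertainty principle:
ΔEΔt ≥ ℏ/2

The minimum uncertainty in energy is:
ΔE_min = ℏ/(2Δt)
ΔE_min = (1.055e-34 J·s) / (2 × 8.344e-10 s)
ΔE_min = 6.320e-26 J = 394.436 neV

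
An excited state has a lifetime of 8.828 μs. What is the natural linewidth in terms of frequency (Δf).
9.014 kHz

Using the energy-time uncertainty principle and E = hf:
ΔEΔt ≥ ℏ/2
hΔf·Δt ≥ ℏ/2

The minimum frequency uncertainty is:
Δf = ℏ/(2hτ) = 1/(4πτ)
Δf = 1/(4π × 8.828e-06 s)
Δf = 9.014e+03 Hz = 9.014 kHz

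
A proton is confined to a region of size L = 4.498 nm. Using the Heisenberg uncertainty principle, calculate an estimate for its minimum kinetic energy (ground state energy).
256.398 neV

Using the uncertainty principle to estimate ground state energy:

1. The position uncertainty is approximately the confinement size:
   Δx ≈ L = 4.498e-09 m

2. From ΔxΔp ≥ ℏ/2, the minimum momentum uncertainty is:
   Δp ≈ ℏ/(2L) = 1.172e-26 kg·m/s

3. The kinetic energy is approximately:
   KE ≈ (Δp)²/(2m) = (1.172e-26)²/(2 × 1.673e-27 kg)
   KE ≈ 4.108e-26 J = 256.398 neV

This is an order-of-magnitude estimate of the ground state energy.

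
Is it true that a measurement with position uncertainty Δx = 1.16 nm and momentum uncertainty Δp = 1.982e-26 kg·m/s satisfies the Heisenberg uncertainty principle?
No, it violates the uncertainty principle (impossible measurement).

Calculate the product ΔxΔp:
ΔxΔp = (1.160e-09 m) × (1.982e-26 kg·m/s)
ΔxΔp = 2.299e-35 J·s

Compare to the minimum allowed value ℏ/2:
ℏ/2 = 5.273e-35 J·s

Since ΔxΔp = 2.299e-35 J·s < 5.273e-35 J·s = ℏ/2,
the measurement violates the uncertainty principle.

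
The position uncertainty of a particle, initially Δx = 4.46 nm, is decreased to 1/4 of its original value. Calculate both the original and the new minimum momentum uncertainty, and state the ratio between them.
Original Δp_min = 1.182 × 10^-26 kg·m/s; new Δp'_min = 4.729 × 10^-26 kg·m/s; ratio Δp'_min/Δp_min = 4.

From the uncertainty principle ΔxΔp ≥ ℏ/2, the minimum momentum uncertainty is Δp_min = ℏ/(2Δx).

Original (Δx = 4.46 nm = 4.460e-09 m):
Δp_min = (1.055e-34 J·s)/(2 × 4.460e-09 m) = 1.182e-26 kg·m/s

When Δx → (1/4)Δx:
Δp'_min = ℏ/(2 × (1/4)Δx) = 4 × ℏ/(2Δx) = 4 × Δp_min
Δp'_min = 4 × 1.182e-26 kg·m/s = 4.729e-26 kg·m/s

Since Δp_min ∝ 1/Δx, when Δx is decreased to 1/4 of its original value, Δp_min increases to 4 times its original value.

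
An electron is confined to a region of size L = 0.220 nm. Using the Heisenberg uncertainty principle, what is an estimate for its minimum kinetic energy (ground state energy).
196.797 meV

Using the uncertainty principle to estimate ground state energy:

1. The position uncertainty is approximately the confinement size:
   Δx ≈ L = 2.200e-10 m

2. From ΔxΔp ≥ ℏ/2, the minimum momentum uncertainty is:
   Δp ≈ ℏ/(2L) = 2.397e-25 kg·m/s

3. The kinetic energy is approximately:
   KE ≈ (Δp)²/(2m) = (2.397e-25)²/(2 × 9.109e-31 kg)
   KE ≈ 3.153e-20 J = 196.797 meV

This is an order-of-magnitude estimate of the ground state energy.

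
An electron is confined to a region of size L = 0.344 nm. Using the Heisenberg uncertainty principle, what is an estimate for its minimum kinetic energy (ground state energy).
80.491 meV

Using the uncertainty principle to estimate ground state energy:

1. The position uncertainty is approximately the confinement size:
   Δx ≈ L = 3.440e-10 m

2. From ΔxΔp ≥ ℏ/2, the minimum momentum uncertainty is:
   Δp ≈ ℏ/(2L) = 1.533e-25 kg·m/s

3. The kinetic energy is approximately:
   KE ≈ (Δp)²/(2m) = (1.533e-25)²/(2 × 9.109e-31 kg)
   KE ≈ 1.290e-20 J = 80.491 meV

This is an order-of-magnitude estimate of the ground state energy.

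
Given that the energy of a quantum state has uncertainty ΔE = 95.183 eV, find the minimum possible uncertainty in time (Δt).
3.458 as

Using the energy-time uncertainty principle:
ΔEΔt ≥ ℏ/2

The minimum uncertainty in time is:
Δt_min = ℏ/(2ΔE)
Δt_min = (1.055e-34 J·s) / (2 × 1.525e-17 J)
Δt_min = 3.458e-18 s = 3.458 as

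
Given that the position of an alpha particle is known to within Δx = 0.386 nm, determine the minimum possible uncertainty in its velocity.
20.558 m/s

Using the Heisenberg uncertainty principle and Δp = mΔv:
ΔxΔp ≥ ℏ/2
Δx(mΔv) ≥ ℏ/2

The minimum uncertainty in velocity is:
Δv_min = ℏ/(2mΔx)
Δv_min = (1.055e-34 J·s) / (2 × 6.645e-27 kg × 3.860e-10 m)
Δv_min = 2.056e+01 m/s = 20.558 m/s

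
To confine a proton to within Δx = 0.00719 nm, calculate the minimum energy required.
100.345 meV

Localizing a particle requires giving it sufficient momentum uncertainty:

1. From uncertainty principle: Δp ≥ ℏ/(2Δx)
   Δp_min = (1.055e-34 J·s) / (2 × 7.190e-12 m)
   Δp_min = 7.334e-24 kg·m/s

2. This momentum uncertainty corresponds to kinetic energy:
   KE ≈ (Δp)²/(2m) = (7.334e-24)²/(2 × 1.673e-27 kg)
   KE = 1.608e-20 J = 100.345 meV

Tighter localization requires more energy.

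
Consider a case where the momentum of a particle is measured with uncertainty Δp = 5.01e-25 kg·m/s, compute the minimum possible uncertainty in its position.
105.247 pm

Using the Heisenberg uncertainty principle:
ΔxΔp ≥ ℏ/2

The minimum uncertainty in position is:
Δx_min = ℏ/(2Δp)
Δx_min = (1.055e-34 J·s) / (2 × 5.010e-25 kg·m/s)
Δx_min = 1.052e-10 m = 105.247 pm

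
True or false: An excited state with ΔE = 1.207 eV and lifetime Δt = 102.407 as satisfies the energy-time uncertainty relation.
No, it violates the uncertainty relation.

Calculate the product ΔEΔt:
ΔE = 1.207 eV = 1.934e-19 J
ΔEΔt = (1.934e-19 J) × (1.024e-16 s)
ΔEΔt = 1.980e-35 J·s

Compare to the minimum allowed value ℏ/2:
ℏ/2 = 5.273e-35 J·s

Since ΔEΔt = 1.980e-35 J·s < 5.273e-35 J·s = ℏ/2,
this violates the uncertainty relation.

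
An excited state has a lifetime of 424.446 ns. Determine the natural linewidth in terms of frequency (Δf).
187.486 kHz

Using the energy-time uncertainty principle and E = hf:
ΔEΔt ≥ ℏ/2
hΔf·Δt ≥ ℏ/2

The minimum frequency uncertainty is:
Δf = ℏ/(2hτ) = 1/(4πτ)
Δf = 1/(4π × 4.244e-07 s)
Δf = 1.875e+05 Hz = 187.486 kHz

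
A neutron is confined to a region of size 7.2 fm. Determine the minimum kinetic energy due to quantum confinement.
99.929 keV

Using the uncertainty principle:

1. Position uncertainty: Δx ≈ 7.200e-15 m
2. Minimum momentum uncertainty: Δp = ℏ/(2Δx) = 7.323e-21 kg·m/s
3. Minimum kinetic energy:
   KE = (Δp)²/(2m) = (7.323e-21)²/(2 × 1.675e-27 kg)
   KE = 1.601e-14 J = 99.929 keV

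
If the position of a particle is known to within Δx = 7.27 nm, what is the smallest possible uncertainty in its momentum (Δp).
7.253 × 10^-27 kg·m/s

Using the Heisenberg uncertainty principle:
ΔxΔp ≥ ℏ/2

The minimum uncertainty in momentum is:
Δp_min = ℏ/(2Δx)
Δp_min = (1.055e-34 J·s) / (2 × 7.270e-09 m)
Δp_min = 7.253e-27 kg·m/s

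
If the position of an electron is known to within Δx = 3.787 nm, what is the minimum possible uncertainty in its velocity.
15.285 km/s

Using the Heisenberg uncertainty principle and Δp = mΔv:
ΔxΔp ≥ ℏ/2
Δx(mΔv) ≥ ℏ/2

The minimum uncertainty in velocity is:
Δv_min = ℏ/(2mΔx)
Δv_min = (1.055e-34 J·s) / (2 × 9.109e-31 kg × 3.787e-09 m)
Δv_min = 1.528e+04 m/s = 15.285 km/s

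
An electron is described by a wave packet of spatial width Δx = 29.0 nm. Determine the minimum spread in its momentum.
1.818 × 10^-27 kg·m/s

For a wave packet, the spatial width Δx and momentum spread Δp are related by the uncertainty principle:
ΔxΔp ≥ ℏ/2

The minimum momentum spread is:
Δp_min = ℏ/(2Δx)
Δp_min = (1.055e-34 J·s) / (2 × 2.900e-08 m)
Δp_min = 1.818e-27 kg·m/s

A wave packet cannot have both a well-defined position and well-defined momentum.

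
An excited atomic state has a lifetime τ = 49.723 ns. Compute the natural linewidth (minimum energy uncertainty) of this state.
6.619 neV

Using the energy-time uncertainty principle:
ΔEΔt ≥ ℏ/2

The lifetime τ represents the time uncertainty Δt.
The natural linewidth (minimum energy uncertainty) is:

ΔE = ℏ/(2τ)
ΔE = (1.055e-34 J·s) / (2 × 4.972e-08 s)
ΔE = 1.060e-27 J = 6.619 neV

This natural linewidth limits the precision of spectroscopic measurements.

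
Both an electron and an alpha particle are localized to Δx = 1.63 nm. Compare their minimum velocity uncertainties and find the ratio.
The electron has the larger minimum velocity uncertainty, by a ratio of 7294.3.

For both particles, Δp_min = ℏ/(2Δx) = 3.235e-26 kg·m/s (same for both).

The velocity uncertainty is Δv = Δp/m:
- electron: Δv = 3.235e-26 / 9.109e-31 = 3.551e+04 m/s = 35.512 km/s
- alpha particle: Δv = 3.235e-26 / 6.645e-27 = 4.868e+00 m/s = 4.868 m/s

Ratio: 3.551e+04 / 4.868e+00 = 7294.3

The lighter particle has larger velocity uncertainty because Δv ∝ 1/m.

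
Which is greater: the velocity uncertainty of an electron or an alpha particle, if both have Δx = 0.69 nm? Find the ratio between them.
The electron has the larger minimum velocity uncertainty, by a ratio of 7294.3.

For both particles, Δp_min = ℏ/(2Δx) = 7.642e-26 kg·m/s (same for both).

The velocity uncertainty is Δv = Δp/m:
- electron: Δv = 7.642e-26 / 9.109e-31 = 8.389e+04 m/s = 83.890 km/s
- alpha particle: Δv = 7.642e-26 / 6.645e-27 = 1.150e+01 m/s = 11.501 m/s

Ratio: 8.389e+04 / 1.150e+01 = 7294.3

The lighter particle has larger velocity uncertainty because Δv ∝ 1/m.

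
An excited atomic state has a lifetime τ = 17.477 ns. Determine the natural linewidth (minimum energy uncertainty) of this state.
18.831 neV

Using the energy-time uncertainty principle:
ΔEΔt ≥ ℏ/2

The lifetime τ represents the time uncertainty Δt.
The natural linewidth (minimum energy uncertainty) is:

ΔE = ℏ/(2τ)
ΔE = (1.055e-34 J·s) / (2 × 1.748e-08 s)
ΔE = 3.017e-27 J = 18.831 neV

This natural linewidth limits the precision of spectroscopic measurements.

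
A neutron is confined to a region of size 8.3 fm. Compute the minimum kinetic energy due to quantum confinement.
75.197 keV

Using the uncertainty principle:

1. Position uncertainty: Δx ≈ 8.300e-15 m
2. Minimum momentum uncertainty: Δp = ℏ/(2Δx) = 6.353e-21 kg·m/s
3. Minimum kinetic energy:
   KE = (Δp)²/(2m) = (6.353e-21)²/(2 × 1.675e-27 kg)
   KE = 1.205e-14 J = 75.197 keV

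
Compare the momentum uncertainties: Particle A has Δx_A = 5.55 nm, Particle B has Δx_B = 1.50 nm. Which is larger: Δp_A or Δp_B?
Particle B has the larger minimum momentum uncertainty, by a factor of 3.70.

For each particle, the minimum momentum uncertainty is Δp_min = ℏ/(2Δx):

Particle A: Δp_A = ℏ/(2×5.550e-09 m) = 9.501e-27 kg·m/s
Particle B: Δp_B = ℏ/(2×1.500e-09 m) = 3.515e-26 kg·m/s

Ratio: Δp_B/Δp_A = 3.70

Since Δp_min ∝ 1/Δx, the particle with smaller position uncertainty (B) has larger momentum uncertainty.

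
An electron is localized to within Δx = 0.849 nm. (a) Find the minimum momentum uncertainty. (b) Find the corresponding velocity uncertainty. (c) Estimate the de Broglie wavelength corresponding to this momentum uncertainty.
(a) Δp_min = 6.211 × 10^-26 kg·m/s
(b) Δv_min = 68.179 km/s
(c) λ_dB = 10.669 nm

Step-by-step:

(a) From the uncertainty principle:
Δp_min = ℏ/(2Δx) = (1.055e-34 J·s)/(2 × 8.490e-10 m) = 6.211e-26 kg·m/s

(b) The velocity uncertainty:
Δv = Δp/m = (6.211e-26 kg·m/s)/(9.109e-31 kg) = 6.818e+04 m/s = 68.179 km/s

(c) The de Broglie wavelength for this momentum:
λ = h/p = (6.626e-34 J·s)/(6.211e-26 kg·m/s) = 1.067e-08 m = 10.669 nm

Note: The de Broglie wavelength is comparable to the localization size, as expected from wave-particle duality.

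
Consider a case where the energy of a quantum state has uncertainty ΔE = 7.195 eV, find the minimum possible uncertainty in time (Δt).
45.741 as

Using the energy-time uncertainty principle:
ΔEΔt ≥ ℏ/2

The minimum uncertainty in time is:
Δt_min = ℏ/(2ΔE)
Δt_min = (1.055e-34 J·s) / (2 × 1.153e-18 J)
Δt_min = 4.574e-17 s = 45.741 as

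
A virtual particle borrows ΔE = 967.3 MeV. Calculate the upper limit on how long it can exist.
3.402 × 10^-25 s

Using the energy-time uncertainty principle:
ΔEΔt ≥ ℏ/2

For a virtual particle borrowing energy ΔE, the maximum lifetime is:
Δt_max = ℏ/(2ΔE)

Converting energy:
ΔE = 967.3 MeV = 1.550e-10 J

Δt_max = (1.055e-34 J·s) / (2 × 1.550e-10 J)
Δt_max = 3.402e-25 s = 3.402 × 10^-25 s

Virtual particles with higher borrowed energy exist for shorter times.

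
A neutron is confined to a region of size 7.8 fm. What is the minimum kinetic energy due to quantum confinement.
85.146 keV

Using the uncertainty principle:

1. Position uncertainty: Δx ≈ 7.800e-15 m
2. Minimum momentum uncertainty: Δp = ℏ/(2Δx) = 6.760e-21 kg·m/s
3. Minimum kinetic energy:
   KE = (Δp)²/(2m) = (6.760e-21)²/(2 × 1.675e-27 kg)
   KE = 1.364e-14 J = 85.146 keV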